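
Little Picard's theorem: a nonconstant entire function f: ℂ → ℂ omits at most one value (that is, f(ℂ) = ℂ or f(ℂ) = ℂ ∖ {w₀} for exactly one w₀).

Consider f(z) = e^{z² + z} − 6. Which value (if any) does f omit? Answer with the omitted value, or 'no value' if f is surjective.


Little Picard bounds the complement of f(ℂ) to at most one point.
The exponent g(z) = z² + z is a nonconstant polynomial, hence surjective onto ℂ. So e^{g(z)} takes every value in {e^w : w ∈ ℂ} = ℂ ∖ {0}. Adding -6 shifts the range to ℂ ∖ {-6}. f omits exactly -6.

Omitted value: -6.


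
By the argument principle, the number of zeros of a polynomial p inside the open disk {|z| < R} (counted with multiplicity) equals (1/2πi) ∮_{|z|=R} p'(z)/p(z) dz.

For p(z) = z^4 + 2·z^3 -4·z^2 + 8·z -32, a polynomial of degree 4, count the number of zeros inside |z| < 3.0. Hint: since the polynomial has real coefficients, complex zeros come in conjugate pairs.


The zeros of p are: 2, (0 + 2i), (0 - 2i), -4.
Their magnitudes are: 2, 2, 2, 4.
Zeros with |z| < R = 3.0: 2, (0 + 2i), (0 - 2i).
Count = 3.
By the argument principle, (1/2πi) ∮_{|z|=R} p'(z)/p(z) dz equals exactly this count.

Number of zeros inside |z| < 3.0: 3.


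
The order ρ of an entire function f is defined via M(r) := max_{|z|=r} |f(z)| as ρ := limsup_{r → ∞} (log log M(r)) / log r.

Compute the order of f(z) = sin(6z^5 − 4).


Write sin(w) = (e^{iw} ± e^{−iw})/(2 or 2i), so |sin(w)| ≤ e^{|w|}. With w = 6z^5 − 4, |w| ≤ 6r^5 + 4 on |z|=r, giving M(r) ≤ e^{6r^5 + 4} and ρ ≤ 5. For the lower bound, choose z on |z|=r with 6z^5 purely imaginary of modulus 6r^5; then |sin(6z^5 − 4)| grows like e^{6r^5}/2, so ρ ≥ 5. Hence ρ = 5.
Therefore ρ = 5.

Order ρ = 5.


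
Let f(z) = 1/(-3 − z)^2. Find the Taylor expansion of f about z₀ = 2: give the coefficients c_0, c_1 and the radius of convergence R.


Let w = z − z₀, so z = z₀ + w.
Then -3 − z = -3 − (z₀ + w) = (-3 − z₀) − w = -5 − w.
f(z) = 1/(-5 − w)^2 = (1/(-5)^2) · (1 − w/(-5))^{−2}.
By the binomial series (1−u)^{−2} = Σ_{n≥0} C(n+1, 1) u^n for |u|<1, with u = w/(-5):
  c_n = C(n+1, 1) / (-5)^(n+2).
  c_0 = 1/(-5)^2 = 1/25.
  c_1 = 2/(-5)^3 = -2/125.
The series is valid for |w/d| < 1, i.e. |z − z₀| < |d|.
Radius of convergence: R = |-3 − z₀| = |-5| = 5 (distance from z₀ to the singularity z = -3).

c_0 = 1/25, c_1 = -2/125; R = 5.


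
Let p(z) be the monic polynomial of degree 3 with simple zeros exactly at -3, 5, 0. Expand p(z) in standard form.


The polynomial is p(z) = ∏_{α ∈ S} (z − α), where S = {-3, 5, 0}.
Expanding the product yields: p(z) = z^3 -2·z^2 -15·z.
The resulting polynomial has degree 3 and real coefficients as required.

p(z) = z^3 -2·z^2 -15·z.


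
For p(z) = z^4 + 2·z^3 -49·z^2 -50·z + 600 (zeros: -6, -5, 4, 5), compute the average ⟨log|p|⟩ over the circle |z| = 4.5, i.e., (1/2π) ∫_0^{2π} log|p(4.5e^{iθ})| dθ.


Zeros: -6, -5, 4, 5; r = 4.5.
Inside |z| < r: 4. Outside (|z| ≥ r): -6, -5, 5.
p(0) = 600, so log|p(0)| = log(600) = 6.3969.
Apply Jensen: I(r) = log|p(0)| + Σ_k log(r/|z_k|), summed over zeros inside |z| < r.
  log(r/|z_k|) for z_k = 4: log(4.5/4) = 0.1178
  Outside zeros (-6, -5, 5) contribute nothing to the Jensen sum.
Sum over inside zeros: 0.1178.
I(r) = log|p(0)| + (inside sum) = 6.3969 + 0.1178 = 6.5147.
Note: since some zeros are outside |z| ≤ r, the simplified n·log(r) form does NOT apply — only the inside zeros contribute.

I(r) ≈ 6.5147.


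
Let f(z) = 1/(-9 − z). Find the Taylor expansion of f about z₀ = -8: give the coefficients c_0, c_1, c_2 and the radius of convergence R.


Let w = z − z₀, so z = z₀ + w.
Then -9 − z = -9 − (z₀ + w) = (-9 − z₀) − w = -1 − w.
f(z) = 1/(-1 − w) = (1/(-1)) · 1/(1 − w/(-1)) = Σ_{n≥0} w^n / (-1)^(n+1).
So c_n = 1/(-1)^(n+1):
  c_0 = 1/(-1)^1 = -1.
  c_1 = 1/(-1)^2 = 1.
  c_2 = 1/(-1)^3 = -1.
The series is valid for |w/d| < 1, i.e. |z − z₀| < |d|.
Radius of convergence: R = |-9 − z₀| = |-1| = 1 (distance from z₀ to the singularity z = -9).

c_0 = -1, c_1 = 1, c_2 = -1; R = 1.


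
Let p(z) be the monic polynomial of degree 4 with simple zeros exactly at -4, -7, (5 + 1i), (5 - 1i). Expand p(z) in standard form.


The polynomial is p(z) = ∏_{α ∈ S} (z − α), where S = {-4, -7, (5 + 1i), (5 - 1i)}.
Expanding the product yields: p(z) = z^4 + z^3 -56·z^2 + 6·z + 728.
Note conjugate pairs combine to real quadratics: (z − (5+1i))(z − (5−1i)) = z² − 10z + 26.
The resulting polynomial has degree 4 and real coefficients as required.

p(z) = z^4 + z^3 -56·z^2 + 6·z + 728.


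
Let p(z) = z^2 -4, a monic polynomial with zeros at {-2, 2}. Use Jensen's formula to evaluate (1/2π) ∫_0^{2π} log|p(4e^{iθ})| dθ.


Zeros: -2, 2; r = 4.
Inside |z| < r: -2, 2. Outside (|z| ≥ r): ∅.
p(0) = -4, so log|p(0)| = log(4) = 1.3863.
Apply Jensen: I(r) = log|p(0)| + Σ_k log(r/|z_k|), summed over zeros inside |z| < r.
  log(r/|z_k|) for z_k = -2: log(4/2) = 0.6931
  log(r/|z_k|) for z_k = 2: log(4/2) = 0.6931
Sum over inside zeros: 1.3863.
I(r) = log|p(0)| + (inside sum) = 1.3863 + 1.3863 = 2.7726.
Closed form (all zeros inside, monic): I(r) = n·log(r) = 2·log(4) = 2.7726. ✓

I(r) ≈ 2.7726.


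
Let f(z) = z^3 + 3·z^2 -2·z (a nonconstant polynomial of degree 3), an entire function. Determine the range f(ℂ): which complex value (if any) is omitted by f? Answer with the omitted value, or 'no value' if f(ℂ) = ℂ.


Little Picard bounds the complement of f(ℂ) to at most one point.
For every w ∈ ℂ, the equation p(z) − w = 0 is a nonconstant polynomial in z and hence has at least one root by the fundamental theorem of algebra. So p is surjective onto ℂ, omitting no value.

Omitted value: no value.


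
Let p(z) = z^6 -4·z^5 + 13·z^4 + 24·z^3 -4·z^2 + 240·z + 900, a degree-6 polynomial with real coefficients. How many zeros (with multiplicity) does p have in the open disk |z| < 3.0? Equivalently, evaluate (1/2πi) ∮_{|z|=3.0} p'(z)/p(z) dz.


The zeros of p are: (3 + 3i), (3 - 3i), (1 + 3i), (1 - 3i), (-2 + 1i), (-2 - 1i).
Their magnitudes are: 4.243, 4.243, 3.162, 3.162, 2.236, 2.236.
Zeros with |z| < R = 3.0: (-2 + 1i), (-2 - 1i).
Count = 2.
By the argument principle, (1/2πi) ∮_{|z|=R} p'(z)/p(z) dz equals exactly this count.

Number of zeros inside |z| < 3.0: 2.


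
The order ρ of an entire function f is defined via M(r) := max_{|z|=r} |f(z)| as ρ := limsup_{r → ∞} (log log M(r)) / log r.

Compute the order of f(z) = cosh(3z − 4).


cosh(w) is a linear combination of e^{iw} and e^{−iw} (or e^w, e^{−w} in the hyperbolic case), so |cosh(w)| ≤ e^{|w|}. With w = 3z − 4, |w| ≤ 3|z| + 4 = 3r + 4 on |z| = r, giving M(r) ≤ e^{3r + 4}, so ρ ≤ 1. On a suitable ray (z = it for sin/cos; z = t for sinh/cosh, t real → ∞), |cosh(3z − 4)| grows like e^{3|t|}/2, so ρ ≥ 1. Hence ρ = 1.
Therefore ρ = 1.

Order ρ = 1.


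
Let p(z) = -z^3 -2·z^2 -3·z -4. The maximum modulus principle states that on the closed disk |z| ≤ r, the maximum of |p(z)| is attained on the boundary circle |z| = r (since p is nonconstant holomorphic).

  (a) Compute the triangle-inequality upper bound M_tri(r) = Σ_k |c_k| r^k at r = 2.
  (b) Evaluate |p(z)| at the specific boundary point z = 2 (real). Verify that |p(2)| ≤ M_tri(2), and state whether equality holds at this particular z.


Coefficients: c_0 = -4, c_1 = -3, c_2 = -2, c_3 = -1. Radius r = 2.
Part (a). Triangle bound: M_tri(r) = Σ_k |c_k| r^k
  = |-4|·2^0 + |-3|·2^1 + |-2|·2^2 + |-1|·2^3
  = 4 + 6 + 8 + 8 = 26.
This bounds M(r) := max_{|z|=r} |p(z)| from above; equality holds iff all terms c_k z^k can be made to align in phase at a single z on |z|=r.
Part (b). At z = 2 (real, on the circle |z| = r):
  p(2) = (-4)·2^0 + (-3)·2^1 + (-2)·2^2 + (-1)·2^3 = -26.
  |p(2)| = 26.
Since all nonzero coefficients share the same sign, |p(2)| = 26 = M_tri(2); the triangle bound is attained at z = 2, so in fact M(r) = 26.

M_tri(2) = 26; |p(2)| = 26; equality at z=2: yes.


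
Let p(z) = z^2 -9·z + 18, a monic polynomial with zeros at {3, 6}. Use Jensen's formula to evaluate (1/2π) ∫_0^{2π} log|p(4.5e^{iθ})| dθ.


Zeros: 3, 6; r = 4.5.
Inside |z| < r: 3. Outside (|z| ≥ r): 6.
p(0) = 18, so log|p(0)| = log(18) = 2.8904.
Apply Jensen: I(r) = log|p(0)| + Σ_k log(r/|z_k|), summed over zeros inside |z| < r.
  log(r/|z_k|) for z_k = 3: log(4.5/3) = 0.4055
  Outside zeros (6) contribute nothing to the Jensen sum.
Sum over inside zeros: 0.4055.
I(r) = log|p(0)| + (inside sum) = 2.8904 + 0.4055 = 3.2958.
Note: since some zeros are outside |z| ≤ r, the simplified n·log(r) form does NOT apply — only the inside zeros contribute.

I(r) ≈ 3.2958.


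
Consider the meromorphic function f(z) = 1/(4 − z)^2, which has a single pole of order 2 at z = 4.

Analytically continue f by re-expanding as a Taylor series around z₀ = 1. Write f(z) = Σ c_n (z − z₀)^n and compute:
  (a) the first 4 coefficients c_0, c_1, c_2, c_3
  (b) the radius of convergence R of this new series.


Let w = z − z₀, so z = z₀ + w.
Then 4 − z = 4 − (z₀ + w) = (4 − z₀) − w = 3 − w.
f(z) = 1/(3 − w)^2 = (1/(3)^2) · (1 − w/(3))^{−2}.
By the binomial series (1−u)^{−2} = Σ_{n≥0} C(n+1, 1) u^n for |u|<1, with u = w/(3):
  c_n = C(n+1, 1) / (3)^(n+2).
  c_0 = 1/(3)^2 = 1/9.
  c_1 = 2/(3)^3 = 2/27.
  c_2 = 3/(3)^4 = 1/27.
  c_3 = 4/(3)^5 = 4/243.
The series is valid for |w/d| < 1, i.e. |z − z₀| < |d|.
Radius of convergence: R = |4 − z₀| = |3| = 3 (distance from z₀ to the singularity z = 4).

c_0 = 1/9, c_1 = 2/27, c_2 = 1/27, c_3 = 4/243; R = 3.


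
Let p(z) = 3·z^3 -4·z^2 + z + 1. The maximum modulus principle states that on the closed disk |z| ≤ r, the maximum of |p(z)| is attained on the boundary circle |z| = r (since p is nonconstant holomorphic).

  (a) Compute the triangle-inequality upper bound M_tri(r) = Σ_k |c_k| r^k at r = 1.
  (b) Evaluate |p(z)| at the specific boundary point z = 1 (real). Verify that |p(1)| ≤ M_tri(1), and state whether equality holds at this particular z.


Coefficients: c_0 = 1, c_1 = 1, c_2 = -4, c_3 = 3. Radius r = 1.
Part (a). Triangle bound: M_tri(r) = Σ_k |c_k| r^k
  = |1|·1^0 + |1|·1^1 + |-4|·1^2 + |3|·1^3
  = 1 + 1 + 4 + 3 = 9.
This bounds M(r) := max_{|z|=r} |p(z)| from above; equality holds iff all terms c_k z^k can be made to align in phase at a single z on |z|=r.
Part (b). At z = 1 (real, on the circle |z| = r):
  p(1) = (1)·1^0 + (1)·1^1 + (-4)·1^2 + (3)·1^3 = 1.
  |p(1)| = 1.
Check: |p(1)| = 1 ≤ 9 = M_tri(1). ✓ Equality does not hold at z = 1 (the coefficients have mixed signs, so the terms do not all align in phase there).

M_tri(1) = 9; |p(1)| = 1; equality at z=1: no.


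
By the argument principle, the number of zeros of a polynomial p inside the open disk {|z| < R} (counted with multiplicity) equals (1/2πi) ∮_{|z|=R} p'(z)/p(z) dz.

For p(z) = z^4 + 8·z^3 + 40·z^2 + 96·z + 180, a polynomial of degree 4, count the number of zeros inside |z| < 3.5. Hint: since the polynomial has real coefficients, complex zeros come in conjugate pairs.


The zeros of p are: (-3 + 3i), (-3 - 3i), (-1 + 3i), (-1 - 3i).
Their magnitudes are: 4.243, 4.243, 3.162, 3.162.
Zeros with |z| < R = 3.5: (-1 + 3i), (-1 - 3i).
Count = 2.
By the argument principle, (1/2πi) ∮_{|z|=R} p'(z)/p(z) dz equals exactly this count.

Number of zeros inside |z| < 3.5: 2.


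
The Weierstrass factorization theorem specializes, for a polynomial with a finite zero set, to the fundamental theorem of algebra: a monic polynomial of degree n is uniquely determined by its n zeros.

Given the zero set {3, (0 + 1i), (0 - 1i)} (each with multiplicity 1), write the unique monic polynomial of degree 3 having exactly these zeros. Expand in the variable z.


The polynomial is p(z) = ∏_{α ∈ S} (z − α), where S = {3, (0 + 1i), (0 - 1i)}.
Expanding the product yields: p(z) = z^3 -3·z^2 + z -3.
Note conjugate pairs combine to real quadratics: (z − (0+1i))(z − (0−1i)) = z² + 1.
The resulting polynomial has degree 3 and real coefficients as required.

p(z) = z^3 -3·z^2 + z -3.


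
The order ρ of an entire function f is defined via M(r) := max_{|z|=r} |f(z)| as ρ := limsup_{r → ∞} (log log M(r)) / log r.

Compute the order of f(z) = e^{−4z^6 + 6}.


|e^{−4z^6 + 6}| = e^{Re(-4·z^6) + 6} ≤ e^{4|z|^6 + 6} = e^{4r^6 + 6} on |z| = r, so ρ ≤ 6. Choosing z on |z|=r so that -4·z^6 is real positive (always possible by picking arg z appropriately) gives |f(z)| = e^{4r^6 + 6}, matching the bound. The additive constant 6 does not affect log log M(r) ~ 6·log r. Hence ρ = 6.
Therefore ρ = 6.

Order ρ = 6.


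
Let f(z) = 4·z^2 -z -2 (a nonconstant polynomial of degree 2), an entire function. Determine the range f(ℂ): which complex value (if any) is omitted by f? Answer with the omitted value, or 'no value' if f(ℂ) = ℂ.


Little Picard bounds the complement of f(ℂ) to at most one point.
For every w ∈ ℂ, the equation p(z) − w = 0 is a nonconstant polynomial in z and hence has at least one root by the fundamental theorem of algebra. So p is surjective onto ℂ, omitting no value.

Omitted value: no value.


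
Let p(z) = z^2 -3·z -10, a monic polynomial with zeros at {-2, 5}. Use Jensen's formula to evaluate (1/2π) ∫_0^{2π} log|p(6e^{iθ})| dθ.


Zeros: -2, 5; r = 6.
Inside |z| < r: -2, 5. Outside (|z| ≥ r): ∅.
p(0) = -10, so log|p(0)| = log(10) = 2.3026.
Apply Jensen: I(r) = log|p(0)| + Σ_k log(r/|z_k|), summed over zeros inside |z| < r.
  log(r/|z_k|) for z_k = -2: log(6/2) = 1.0986
  log(r/|z_k|) for z_k = 5: log(6/5) = 0.1823
Sum over inside zeros: 1.2809.
I(r) = log|p(0)| + (inside sum) = 2.3026 + 1.2809 = 3.5835.
Closed form (all zeros inside, monic): I(r) = n·log(r) = 2·log(6) = 3.5835. ✓

I(r) ≈ 3.5835.


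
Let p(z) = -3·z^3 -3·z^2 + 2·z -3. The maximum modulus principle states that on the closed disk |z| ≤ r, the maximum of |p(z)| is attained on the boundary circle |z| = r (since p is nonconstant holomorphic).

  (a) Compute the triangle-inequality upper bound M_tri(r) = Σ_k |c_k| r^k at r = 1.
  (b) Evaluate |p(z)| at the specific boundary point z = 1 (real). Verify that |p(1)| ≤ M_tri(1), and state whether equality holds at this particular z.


Coefficients: c_0 = -3, c_1 = 2, c_2 = -3, c_3 = -3. Radius r = 1.
Part (a). Triangle bound: M_tri(r) = Σ_k |c_k| r^k
  = |-3|·1^0 + |2|·1^1 + |-3|·1^2 + |-3|·1^3
  = 3 + 2 + 3 + 3 = 11.
This bounds M(r) := max_{|z|=r} |p(z)| from above; equality holds iff all terms c_k z^k can be made to align in phase at a single z on |z|=r.
Part (b). At z = 1 (real, on the circle |z| = r):
  p(1) = (-3)·1^0 + (2)·1^1 + (-3)·1^2 + (-3)·1^3 = -7.
  |p(1)| = 7.
Check: |p(1)| = 7 ≤ 11 = M_tri(1). ✓ Equality does not hold at z = 1 (the coefficients have mixed signs, so the terms do not all align in phase there).

M_tri(1) = 11; |p(1)| = 7; equality at z=1: no.


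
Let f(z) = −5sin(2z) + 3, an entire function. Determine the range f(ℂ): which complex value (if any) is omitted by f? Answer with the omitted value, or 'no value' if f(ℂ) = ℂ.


Little Picard bounds the complement of f(ℂ) to at most one point.
sin is entire and surjective onto ℂ: for every w ∈ ℂ, sin(ζ) = w has a solution ζ ∈ ℂ (e.g., via the complex inverse arcsin). With ζ = 2z this gives z = ζ/(2). Then -5·sin(2z) takes every value in -5·ℂ = ℂ, and adding 3 is a bijection of ℂ. So f is surjective and omits no value. (Note: only on the real line is sin bounded by [−1, 1].)

Omitted value: no value.


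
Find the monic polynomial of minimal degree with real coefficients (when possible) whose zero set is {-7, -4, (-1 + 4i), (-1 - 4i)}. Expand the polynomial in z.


The polynomial is p(z) = ∏_{α ∈ S} (z − α), where S = {-7, -4, (-1 + 4i), (-1 - 4i)}.
Expanding the product yields: p(z) = z^4 + 13·z^3 + 67·z^2 + 243·z + 476.
Note conjugate pairs combine to real quadratics: (z − (-1+4i))(z − (-1−4i)) = z² + 2z + 17.
The resulting polynomial has degree 4 and real coefficients as required.

p(z) = z^4 + 13·z^3 + 67·z^2 + 243·z + 476.


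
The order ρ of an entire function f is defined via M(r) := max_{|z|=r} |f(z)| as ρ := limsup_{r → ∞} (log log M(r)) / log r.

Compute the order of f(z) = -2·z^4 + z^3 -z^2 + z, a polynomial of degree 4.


|f(z)| ≤ Σ|c_k|·r^k = O(r^4) as r → ∞. Polynomial growth is O(e^{r^ε}) for every ε > 0 (since r^4/e^{r^ε} → 0), so ρ ≤ ε for all ε > 0, i.e. ρ = 0. Every nonconstant polynomial has order 0.
Therefore ρ = 0.

Order ρ = 0.


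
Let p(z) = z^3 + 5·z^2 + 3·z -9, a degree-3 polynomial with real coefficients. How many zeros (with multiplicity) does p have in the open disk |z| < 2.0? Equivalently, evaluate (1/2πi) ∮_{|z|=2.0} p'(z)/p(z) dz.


The zeros of p are: -3, 1, -3.
Their magnitudes are: 3, 1, 3.
Zeros with |z| < R = 2.0: 1.
Count = 1.
By the argument principle, (1/2πi) ∮_{|z|=R} p'(z)/p(z) dz equals exactly this count.

Number of zeros inside |z| < 2.0: 1.


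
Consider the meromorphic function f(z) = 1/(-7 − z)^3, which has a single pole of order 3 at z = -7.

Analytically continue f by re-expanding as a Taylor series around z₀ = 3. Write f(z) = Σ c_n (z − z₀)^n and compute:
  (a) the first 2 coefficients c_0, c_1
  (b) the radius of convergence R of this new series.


Let w = z − z₀, so z = z₀ + w.
Then -7 − z = -7 − (z₀ + w) = (-7 − z₀) − w = -10 − w.
f(z) = 1/(-10 − w)^3 = (1/(-10)^3) · (1 − w/(-10))^{−3}.
By the binomial series (1−u)^{−3} = Σ_{n≥0} C(n+2, 2) u^n for |u|<1, with u = w/(-10):
  c_n = C(n+2, 2) / (-10)^(n+3).
  c_0 = 1/(-10)^3 = -1/1000.
  c_1 = 3/(-10)^4 = 3/10000.
The series is valid for |w/d| < 1, i.e. |z − z₀| < |d|.
Radius of convergence: R = |-7 − z₀| = |-10| = 10 (distance from z₀ to the singularity z = -7).

c_0 = -1/1000, c_1 = 3/10000; R = 10.


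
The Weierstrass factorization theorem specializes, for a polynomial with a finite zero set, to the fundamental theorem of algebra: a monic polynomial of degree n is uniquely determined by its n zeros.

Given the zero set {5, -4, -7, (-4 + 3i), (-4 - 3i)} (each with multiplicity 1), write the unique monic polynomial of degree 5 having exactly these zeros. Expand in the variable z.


The polynomial is p(z) = ∏_{α ∈ S} (z − α), where S = {5, -4, -7, (-4 + 3i), (-4 - 3i)}.
Expanding the product yields: p(z) = z^5 + 14·z^4 + 46·z^3 -206·z^2 -1795·z -3500.
Note conjugate pairs combine to real quadratics: (z − (-4+3i))(z − (-4−3i)) = z² + 8z + 25.
The resulting polynomial has degree 5 and real coefficients as required.

p(z) = z^5 + 14·z^4 + 46·z^3 -206·z^2 -1795·z -3500.


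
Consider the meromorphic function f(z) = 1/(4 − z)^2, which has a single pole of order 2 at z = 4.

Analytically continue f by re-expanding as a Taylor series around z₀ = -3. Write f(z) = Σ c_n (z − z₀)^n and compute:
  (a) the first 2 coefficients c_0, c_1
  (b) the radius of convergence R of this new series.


Let w = z − z₀, so z = z₀ + w.
Then 4 − z = 4 − (z₀ + w) = (4 − z₀) − w = 7 − w.
f(z) = 1/(7 − w)^2 = (1/(7)^2) · (1 − w/(7))^{−2}.
By the binomial series (1−u)^{−2} = Σ_{n≥0} C(n+1, 1) u^n for |u|<1, with u = w/(7):
  c_n = C(n+1, 1) / (7)^(n+2).
  c_0 = 1/(7)^2 = 1/49.
  c_1 = 2/(7)^3 = 2/343.
The series is valid for |w/d| < 1, i.e. |z − z₀| < |d|.
Radius of convergence: R = |4 − z₀| = |7| = 7 (distance from z₀ to the singularity z = 4).

c_0 = 1/49, c_1 = 2/343; R = 7.


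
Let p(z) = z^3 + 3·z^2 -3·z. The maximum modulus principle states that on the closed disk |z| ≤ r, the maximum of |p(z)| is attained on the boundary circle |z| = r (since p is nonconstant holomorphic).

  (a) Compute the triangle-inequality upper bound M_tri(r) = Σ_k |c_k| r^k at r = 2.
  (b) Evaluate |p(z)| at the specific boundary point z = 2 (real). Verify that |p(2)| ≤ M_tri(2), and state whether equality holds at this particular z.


Coefficients: c_0 = 0, c_1 = -3, c_2 = 3, c_3 = 1. Radius r = 2.
Part (a). Triangle bound: M_tri(r) = Σ_k |c_k| r^k
  = |0|·2^0 + |-3|·2^1 + |3|·2^2 + |1|·2^3
  = 0 + 6 + 12 + 8 = 26.
This bounds M(r) := max_{|z|=r} |p(z)| from above; equality holds iff all terms c_k z^k can be made to align in phase at a single z on |z|=r.
Part (b). At z = 2 (real, on the circle |z| = r):
  p(2) = (0)·2^0 + (-3)·2^1 + (3)·2^2 + (1)·2^3 = 14.
  |p(2)| = 14.
Check: |p(2)| = 14 ≤ 26 = M_tri(2). ✓ Equality does not hold at z = 2 (the coefficients have mixed signs, so the terms do not all align in phase there).

M_tri(2) = 26; |p(2)| = 14; equality at z=2: no.


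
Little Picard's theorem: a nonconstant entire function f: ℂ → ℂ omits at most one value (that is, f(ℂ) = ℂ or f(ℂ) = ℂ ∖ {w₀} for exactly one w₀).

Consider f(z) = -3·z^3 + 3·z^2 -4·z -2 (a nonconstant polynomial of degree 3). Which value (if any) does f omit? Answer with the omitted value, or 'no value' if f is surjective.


Little Picard bounds the complement of f(ℂ) to at most one point.
For every w ∈ ℂ, the equation p(z) − w = 0 is a nonconstant polynomial in z and hence has at least one root by the fundamental theorem of algebra. So p is surjective onto ℂ, omitting no value.

Omitted value: no value.


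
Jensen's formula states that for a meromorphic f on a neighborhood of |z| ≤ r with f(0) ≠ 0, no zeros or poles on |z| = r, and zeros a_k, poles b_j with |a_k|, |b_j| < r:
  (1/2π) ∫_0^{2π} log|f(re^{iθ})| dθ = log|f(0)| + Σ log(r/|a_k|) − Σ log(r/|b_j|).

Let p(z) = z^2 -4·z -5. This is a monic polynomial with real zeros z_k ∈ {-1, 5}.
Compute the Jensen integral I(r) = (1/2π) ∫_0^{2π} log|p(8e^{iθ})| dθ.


Zeros: -1, 5; r = 8.
Inside |z| < r: -1, 5. Outside (|z| ≥ r): ∅.
p(0) = -5, so log|p(0)| = log(5) = 1.6094.
Apply Jensen: I(r) = log|p(0)| + Σ_k log(r/|z_k|), summed over zeros inside |z| < r.
  log(r/|z_k|) for z_k = -1: log(8/1) = 2.0794
  log(r/|z_k|) for z_k = 5: log(8/5) = 0.4700
Sum over inside zeros: 2.5494.
I(r) = log|p(0)| + (inside sum) = 1.6094 + 2.5494 = 4.1589.
Closed form (all zeros inside, monic): I(r) = n·log(r) = 2·log(8) = 4.1589. ✓

I(r) ≈ 4.1589.


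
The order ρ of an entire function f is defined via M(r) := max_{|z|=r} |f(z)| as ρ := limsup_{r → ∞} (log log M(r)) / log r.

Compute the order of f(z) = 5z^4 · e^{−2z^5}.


M(r) = max_{|z|=r} |5|·|z|^4·|e^{−2z^5}| = 5·r^4 · e^{2r^5} (the factors attain their maxima compatibly on |z|=r). Then log M(r) = log 5 + 4·log r + 2r^5, dominated by the last term, so log log M(r) ~ 5·log r. The polynomial factor 5z^4 contributes only a log r term and does not affect the order. ρ = 5.
Therefore ρ = 5.

Order ρ = 5.


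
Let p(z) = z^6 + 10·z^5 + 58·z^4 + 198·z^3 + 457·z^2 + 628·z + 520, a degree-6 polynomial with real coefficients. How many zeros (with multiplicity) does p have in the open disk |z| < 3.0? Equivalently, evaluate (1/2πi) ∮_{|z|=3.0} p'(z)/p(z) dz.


The zeros of p are: (-1 + 2i), (-1 - 2i), (-2 + 3i), (-2 - 3i), (-2 + 2i), (-2 - 2i).
Their magnitudes are: 2.236, 2.236, 3.606, 3.606, 2.828, 2.828.
Zeros with |z| < R = 3.0: (-1 + 2i), (-1 - 2i), (-2 + 2i), (-2 - 2i).
Count = 4.
By the argument principle, (1/2πi) ∮_{|z|=R} p'(z)/p(z) dz equals exactly this count.

Number of zeros inside |z| < 3.0: 4.


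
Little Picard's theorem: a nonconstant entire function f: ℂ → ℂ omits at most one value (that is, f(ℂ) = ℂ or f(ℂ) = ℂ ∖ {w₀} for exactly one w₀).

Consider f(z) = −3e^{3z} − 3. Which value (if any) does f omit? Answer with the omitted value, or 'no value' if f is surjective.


Little Picard bounds the complement of f(ℂ) to at most one point.
e^{3z} is never zero on ℂ, so -3·e^{3z} takes every value in ℂ ∖ {0}. Adding -3 shifts the range to ℂ ∖ {-3}. Thus f omits exactly the value -3.

Omitted value: -3.


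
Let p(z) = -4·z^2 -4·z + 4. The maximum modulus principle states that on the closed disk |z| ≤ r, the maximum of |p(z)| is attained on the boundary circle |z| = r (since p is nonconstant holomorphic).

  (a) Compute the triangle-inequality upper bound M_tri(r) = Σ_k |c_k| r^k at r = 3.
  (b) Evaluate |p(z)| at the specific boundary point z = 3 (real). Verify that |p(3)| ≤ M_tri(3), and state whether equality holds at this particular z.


Coefficients: c_0 = 4, c_1 = -4, c_2 = -4. Radius r = 3.
Part (a). Triangle bound: M_tri(r) = Σ_k |c_k| r^k
  = |4|·3^0 + |-4|·3^1 + |-4|·3^2
  = 4 + 12 + 36 = 52.
This bounds M(r) := max_{|z|=r} |p(z)| from above; equality holds iff all terms c_k z^k can be made to align in phase at a single z on |z|=r.
Part (b). At z = 3 (real, on the circle |z| = r):
  p(3) = (4)·3^0 + (-4)·3^1 + (-4)·3^2 = -44.
  |p(3)| = 44.
Check: |p(3)| = 44 ≤ 52 = M_tri(3). ✓ Equality does not hold at z = 3 (the coefficients have mixed signs, so the terms do not all align in phase there).

M_tri(3) = 52; |p(3)| = 44; equality at z=3: no.


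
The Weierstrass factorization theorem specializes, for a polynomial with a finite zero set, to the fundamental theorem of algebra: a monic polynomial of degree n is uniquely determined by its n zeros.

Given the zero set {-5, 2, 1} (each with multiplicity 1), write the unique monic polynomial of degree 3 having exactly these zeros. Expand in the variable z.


The polynomial is p(z) = ∏_{α ∈ S} (z − α), where S = {-5, 2, 1}.
Expanding the product yields: p(z) = z^3 + 2·z^2 -13·z + 10.
The resulting polynomial has degree 3 and real coefficients as required.

p(z) = z^3 + 2·z^2 -13·z + 10.


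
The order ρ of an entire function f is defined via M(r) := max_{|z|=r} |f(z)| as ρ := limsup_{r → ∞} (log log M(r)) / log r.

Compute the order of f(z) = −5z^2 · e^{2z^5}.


M(r) = max_{|z|=r} |-5|·|z|^2·|e^{2z^5}| = 5·r^2 · e^{2r^5} (the factors attain their maxima compatibly on |z|=r). Then log M(r) = log 5 + 2·log r + 2r^5, dominated by the last term, so log log M(r) ~ 5·log r. The polynomial factor -5z^2 contributes only a log r term and does not affect the order. ρ = 5.
Therefore ρ = 5.

Order ρ = 5.


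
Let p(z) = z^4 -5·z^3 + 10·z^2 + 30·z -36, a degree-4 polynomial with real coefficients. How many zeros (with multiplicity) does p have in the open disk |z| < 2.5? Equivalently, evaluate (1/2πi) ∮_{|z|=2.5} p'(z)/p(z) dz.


The zeros of p are: (3 + 3i), (3 - 3i), -2, 1.
Their magnitudes are: 4.243, 4.243, 2, 1.
Zeros with |z| < R = 2.5: -2, 1.
Count = 2.
By the argument principle, (1/2πi) ∮_{|z|=R} p'(z)/p(z) dz equals exactly this count.

Number of zeros inside |z| < 2.5: 2.


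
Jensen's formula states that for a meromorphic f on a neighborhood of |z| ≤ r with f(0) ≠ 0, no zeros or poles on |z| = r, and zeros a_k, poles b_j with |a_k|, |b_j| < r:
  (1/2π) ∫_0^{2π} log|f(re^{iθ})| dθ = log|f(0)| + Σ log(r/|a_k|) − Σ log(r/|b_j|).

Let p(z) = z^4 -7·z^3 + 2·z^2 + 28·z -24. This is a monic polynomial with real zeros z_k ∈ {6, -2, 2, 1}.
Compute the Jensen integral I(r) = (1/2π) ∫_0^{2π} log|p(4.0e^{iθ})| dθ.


Zeros: -2, 1, 2, 6; r = 4.0.
Inside |z| < r: -2, 1, 2. Outside (|z| ≥ r): 6.
p(0) = -24, so log|p(0)| = log(24) = 3.1781.
Apply Jensen: I(r) = log|p(0)| + Σ_k log(r/|z_k|), summed over zeros inside |z| < r.
  log(r/|z_k|) for z_k = -2: log(4.0/2) = 0.6931
  log(r/|z_k|) for z_k = 2: log(4.0/2) = 0.6931
  log(r/|z_k|) for z_k = 1: log(4.0/1) = 1.3863
  Outside zeros (6) contribute nothing to the Jensen sum.
Sum over inside zeros: 2.7726.
I(r) = log|p(0)| + (inside sum) = 3.1781 + 2.7726 = 5.9506.
Note: since some zeros are outside |z| ≤ r, the simplified n·log(r) form does NOT apply — only the inside zeros contribute.

I(r) ≈ 5.9506.


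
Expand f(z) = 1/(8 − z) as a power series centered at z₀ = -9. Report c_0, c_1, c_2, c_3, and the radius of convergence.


Let w = z − z₀, so z = z₀ + w.
Then 8 − z = 8 − (z₀ + w) = (8 − z₀) − w = 17 − w.
f(z) = 1/(17 − w) = (1/(17)) · 1/(1 − w/(17)) = Σ_{n≥0} w^n / (17)^(n+1).
So c_n = 1/(17)^(n+1):
  c_0 = 1/(17)^1 = 1/17.
  c_1 = 1/(17)^2 = 1/289.
  c_2 = 1/(17)^3 = 1/4913.
  c_3 = 1/(17)^4 = 1/83521.
The series is valid for |w/d| < 1, i.e. |z − z₀| < |d|.
Radius of convergence: R = |8 − z₀| = |17| = 17 (distance from z₀ to the singularity z = 8).

c_0 = 1/17, c_1 = 1/289, c_2 = 1/4913, c_3 = 1/83521; R = 17.


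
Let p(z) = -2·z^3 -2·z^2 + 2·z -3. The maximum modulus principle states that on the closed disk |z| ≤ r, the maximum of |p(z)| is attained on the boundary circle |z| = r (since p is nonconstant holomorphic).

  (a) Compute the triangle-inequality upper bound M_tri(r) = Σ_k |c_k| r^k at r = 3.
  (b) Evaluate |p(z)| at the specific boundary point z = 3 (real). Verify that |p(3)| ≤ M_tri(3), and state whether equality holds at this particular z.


Coefficients: c_0 = -3, c_1 = 2, c_2 = -2, c_3 = -2. Radius r = 3.
Part (a). Triangle bound: M_tri(r) = Σ_k |c_k| r^k
  = |-3|·3^0 + |2|·3^1 + |-2|·3^2 + |-2|·3^3
  = 3 + 6 + 18 + 54 = 81.
This bounds M(r) := max_{|z|=r} |p(z)| from above; equality holds iff all terms c_k z^k can be made to align in phase at a single z on |z|=r.
Part (b). At z = 3 (real, on the circle |z| = r):
  p(3) = (-3)·3^0 + (2)·3^1 + (-2)·3^2 + (-2)·3^3 = -69.
  |p(3)| = 69.
Check: |p(3)| = 69 ≤ 81 = M_tri(3). ✓ Equality does not hold at z = 3 (the coefficients have mixed signs, so the terms do not all align in phase there).

M_tri(3) = 81; |p(3)| = 69; equality at z=3: no.


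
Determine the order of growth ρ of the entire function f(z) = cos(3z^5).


Write cos(w) = (e^{iw} ± e^{−iw})/(2 or 2i), so |cos(w)| ≤ e^{|w|}. With w = 3z^5, |w| ≤ 3r^5 + 0 on |z|=r, giving M(r) ≤ e^{3r^5 + 0} and ρ ≤ 5. For the lower bound, choose z on |z|=r with 3z^5 purely imaginary of modulus 3r^5; then |cos(3z^5)| grows like e^{3r^5}/2, so ρ ≥ 5. Hence ρ = 5.
Therefore ρ = 5.

Order ρ = 5.


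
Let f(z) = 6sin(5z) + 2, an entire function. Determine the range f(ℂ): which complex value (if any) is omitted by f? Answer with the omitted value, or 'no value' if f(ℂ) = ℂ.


Little Picard bounds the complement of f(ℂ) to at most one point.
sin is entire and surjective onto ℂ: for every w ∈ ℂ, sin(ζ) = w has a solution ζ ∈ ℂ (e.g., via the complex inverse arcsin). With ζ = 5z this gives z = ζ/(5). Then 6·sin(5z) takes every value in 6·ℂ = ℂ, and adding 2 is a bijection of ℂ. So f is surjective and omits no value. (Note: only on the real line is sin bounded by [−1, 1].)

Omitted value: no value.


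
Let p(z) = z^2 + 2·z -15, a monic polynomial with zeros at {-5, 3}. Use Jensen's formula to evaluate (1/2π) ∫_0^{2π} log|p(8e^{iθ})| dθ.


Zeros: -5, 3; r = 8.
Inside |z| < r: -5, 3. Outside (|z| ≥ r): ∅.
p(0) = -15, so log|p(0)| = log(15) = 2.7081.
Apply Jensen: I(r) = log|p(0)| + Σ_k log(r/|z_k|), summed over zeros inside |z| < r.
  log(r/|z_k|) for z_k = -5: log(8/5) = 0.4700
  log(r/|z_k|) for z_k = 3: log(8/3) = 0.9808
Sum over inside zeros: 1.4508.
I(r) = log|p(0)| + (inside sum) = 2.7081 + 1.4508 = 4.1589.
Closed form (all zeros inside, monic): I(r) = n·log(r) = 2·log(8) = 4.1589. ✓

I(r) ≈ 4.1589.


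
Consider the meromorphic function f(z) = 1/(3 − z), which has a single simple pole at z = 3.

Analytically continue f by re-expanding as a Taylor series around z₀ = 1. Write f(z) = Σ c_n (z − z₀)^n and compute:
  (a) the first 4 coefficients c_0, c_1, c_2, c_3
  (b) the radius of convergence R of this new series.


Let w = z − z₀, so z = z₀ + w.
Then 3 − z = 3 − (z₀ + w) = (3 − z₀) − w = 2 − w.
f(z) = 1/(2 − w) = (1/(2)) · 1/(1 − w/(2)) = Σ_{n≥0} w^n / (2)^(n+1).
So c_n = 1/(2)^(n+1):
  c_0 = 1/(2)^1 = 1/2.
  c_1 = 1/(2)^2 = 1/4.
  c_2 = 1/(2)^3 = 1/8.
  c_3 = 1/(2)^4 = 1/16.
The series is valid for |w/d| < 1, i.e. |z − z₀| < |d|.
Radius of convergence: R = |3 − z₀| = |2| = 2 (distance from z₀ to the singularity z = 3).

c_0 = 1/2, c_1 = 1/4, c_2 = 1/8, c_3 = 1/16; R = 2.


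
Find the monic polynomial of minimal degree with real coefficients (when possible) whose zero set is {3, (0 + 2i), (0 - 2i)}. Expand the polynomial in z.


The polynomial is p(z) = ∏_{α ∈ S} (z − α), where S = {3, (0 + 2i), (0 - 2i)}.
Expanding the product yields: p(z) = z^3 -3·z^2 + 4·z -12.
Note conjugate pairs combine to real quadratics: (z − (0+2i))(z − (0−2i)) = z² + 4.
The resulting polynomial has degree 3 and real coefficients as required.

p(z) = z^3 -3·z^2 + 4·z -12.


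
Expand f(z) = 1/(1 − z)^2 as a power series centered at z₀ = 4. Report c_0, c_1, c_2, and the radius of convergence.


Let w = z − z₀, so z = z₀ + w.
Then 1 − z = 1 − (z₀ + w) = (1 − z₀) − w = -3 − w.
f(z) = 1/(-3 − w)^2 = (1/(-3)^2) · (1 − w/(-3))^{−2}.
By the binomial series (1−u)^{−2} = Σ_{n≥0} C(n+1, 1) u^n for |u|<1, with u = w/(-3):
  c_n = C(n+1, 1) / (-3)^(n+2).
  c_0 = 1/(-3)^2 = 1/9.
  c_1 = 2/(-3)^3 = -2/27.
  c_2 = 3/(-3)^4 = 1/27.
The series is valid for |w/d| < 1, i.e. |z − z₀| < |d|.
Radius of convergence: R = |1 − z₀| = |-3| = 3 (distance from z₀ to the singularity z = 1).

c_0 = 1/9, c_1 = -2/27, c_2 = 1/27; R = 3.


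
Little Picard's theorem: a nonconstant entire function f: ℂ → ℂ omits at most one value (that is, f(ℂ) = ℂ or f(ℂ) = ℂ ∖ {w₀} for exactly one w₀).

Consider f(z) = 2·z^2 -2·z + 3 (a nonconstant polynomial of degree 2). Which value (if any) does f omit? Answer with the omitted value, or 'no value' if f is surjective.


Little Picard bounds the complement of f(ℂ) to at most one point.
For every w ∈ ℂ, the equation p(z) − w = 0 is a nonconstant polynomial in z and hence has at least one root by the fundamental theorem of algebra. So p is surjective onto ℂ, omitting no value.

Omitted value: no value.


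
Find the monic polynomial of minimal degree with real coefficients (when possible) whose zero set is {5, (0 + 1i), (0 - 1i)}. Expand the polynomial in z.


The polynomial is p(z) = ∏_{α ∈ S} (z − α), where S = {5, (0 + 1i), (0 - 1i)}.
Expanding the product yields: p(z) = z^3 -5·z^2 + z -5.
Note conjugate pairs combine to real quadratics: (z − (0+1i))(z − (0−1i)) = z² + 1.
The resulting polynomial has degree 3 and real coefficients as required.

p(z) = z^3 -5·z^2 + z -5.


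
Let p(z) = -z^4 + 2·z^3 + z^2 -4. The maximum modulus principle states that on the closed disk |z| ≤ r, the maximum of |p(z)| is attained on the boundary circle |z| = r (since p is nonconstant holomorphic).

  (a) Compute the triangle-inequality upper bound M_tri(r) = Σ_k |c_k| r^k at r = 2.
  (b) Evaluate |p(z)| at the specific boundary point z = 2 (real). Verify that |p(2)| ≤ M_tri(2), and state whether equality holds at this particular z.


Coefficients: c_0 = -4, c_1 = 0, c_2 = 1, c_3 = 2, c_4 = -1. Radius r = 2.
Part (a). Triangle bound: M_tri(r) = Σ_k |c_k| r^k
  = |-4|·2^0 + |0|·2^1 + |1|·2^2 + |2|·2^3 + |-1|·2^4
  = 4 + 0 + 4 + 16 + 16 = 40.
This bounds M(r) := max_{|z|=r} |p(z)| from above; equality holds iff all terms c_k z^k can be made to align in phase at a single z on |z|=r.
Part (b). At z = 2 (real, on the circle |z| = r):
  p(2) = (-4)·2^0 + (0)·2^1 + (1)·2^2 + (2)·2^3 + (-1)·2^4 = 0.
  |p(2)| = 0.
Check: |p(2)| = 0 ≤ 40 = M_tri(2). ✓ Equality does not hold at z = 2 (the coefficients have mixed signs, so the terms do not all align in phase there).

M_tri(2) = 40; |p(2)| = 0; equality at z=2: no.


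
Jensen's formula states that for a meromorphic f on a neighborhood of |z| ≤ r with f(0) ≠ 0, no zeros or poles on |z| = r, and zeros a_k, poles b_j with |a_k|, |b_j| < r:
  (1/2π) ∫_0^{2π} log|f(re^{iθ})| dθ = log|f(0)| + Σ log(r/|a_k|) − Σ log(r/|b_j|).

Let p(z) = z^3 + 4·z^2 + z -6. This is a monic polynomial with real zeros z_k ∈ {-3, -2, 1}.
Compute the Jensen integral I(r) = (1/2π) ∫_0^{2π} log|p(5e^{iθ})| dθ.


Zeros: -3, -2, 1; r = 5.
Inside |z| < r: -3, -2, 1. Outside (|z| ≥ r): ∅.
p(0) = -6, so log|p(0)| = log(6) = 1.7918.
Apply Jensen: I(r) = log|p(0)| + Σ_k log(r/|z_k|), summed over zeros inside |z| < r.
  log(r/|z_k|) for z_k = -3: log(5/3) = 0.5108
  log(r/|z_k|) for z_k = -2: log(5/2) = 0.9163
  log(r/|z_k|) for z_k = 1: log(5/1) = 1.6094
Sum over inside zeros: 3.0366.
I(r) = log|p(0)| + (inside sum) = 1.7918 + 3.0366 = 4.8283.
Closed form (all zeros inside, monic): I(r) = n·log(r) = 3·log(5) = 4.8283. ✓

I(r) ≈ 4.8283.


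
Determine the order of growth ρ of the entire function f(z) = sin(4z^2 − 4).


Write sin(w) = (e^{iw} ± e^{−iw})/(2 or 2i), so |sin(w)| ≤ e^{|w|}. With w = 4z^2 − 4, |w| ≤ 4r^2 + 4 on |z|=r, giving M(r) ≤ e^{4r^2 + 4} and ρ ≤ 2. For the lower bound, choose z on |z|=r with 4z^2 purely imaginary of modulus 4r^2; then |sin(4z^2 − 4)| grows like e^{4r^2}/2, so ρ ≥ 2. Hence ρ = 2.
Therefore ρ = 2.

Order ρ = 2.


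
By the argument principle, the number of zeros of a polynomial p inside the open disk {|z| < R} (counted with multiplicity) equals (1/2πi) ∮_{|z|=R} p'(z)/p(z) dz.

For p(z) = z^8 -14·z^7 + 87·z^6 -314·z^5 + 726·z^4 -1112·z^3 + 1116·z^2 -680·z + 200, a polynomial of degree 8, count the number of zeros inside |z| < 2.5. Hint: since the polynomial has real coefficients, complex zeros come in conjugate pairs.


The zeros of p are: (1 + 1i), (1 - 1i), (2 + 1i), (2 - 1i), (1 + 1i), (1 - 1i), (3 + 1i), (3 - 1i).
Their magnitudes are: 1.414, 1.414, 2.236, 2.236, 1.414, 1.414, 3.162, 3.162.
Zeros with |z| < R = 2.5: (1 + 1i), (1 - 1i), (2 + 1i), (2 - 1i), (1 + 1i), (1 - 1i).
Count = 6.
By the argument principle, (1/2πi) ∮_{|z|=R} p'(z)/p(z) dz equals exactly this count.

Number of zeros inside |z| < 2.5: 6.


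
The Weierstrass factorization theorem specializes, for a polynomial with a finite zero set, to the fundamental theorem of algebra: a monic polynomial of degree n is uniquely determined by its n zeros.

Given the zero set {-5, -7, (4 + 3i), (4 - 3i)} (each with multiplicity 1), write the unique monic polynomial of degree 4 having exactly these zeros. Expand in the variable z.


The polynomial is p(z) = ∏_{α ∈ S} (z − α), where S = {-5, -7, (4 + 3i), (4 - 3i)}.
Expanding the product yields: p(z) = z^4 + 4·z^3 -36·z^2 + 20·z + 875.
Note conjugate pairs combine to real quadratics: (z − (4+3i))(z − (4−3i)) = z² − 8z + 25.
The resulting polynomial has degree 4 and real coefficients as required.

p(z) = z^4 + 4·z^3 -36·z^2 + 20·z + 875.


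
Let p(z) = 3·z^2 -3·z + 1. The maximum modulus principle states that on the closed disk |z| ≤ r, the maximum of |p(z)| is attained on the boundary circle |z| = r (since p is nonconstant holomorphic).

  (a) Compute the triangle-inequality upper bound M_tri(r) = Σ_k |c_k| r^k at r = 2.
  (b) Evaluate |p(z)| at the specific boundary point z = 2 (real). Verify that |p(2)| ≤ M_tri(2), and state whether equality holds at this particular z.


Coefficients: c_0 = 1, c_1 = -3, c_2 = 3. Radius r = 2.
Part (a). Triangle bound: M_tri(r) = Σ_k |c_k| r^k
  = |1|·2^0 + |-3|·2^1 + |3|·2^2
  = 1 + 6 + 12 = 19.
This bounds M(r) := max_{|z|=r} |p(z)| from above; equality holds iff all terms c_k z^k can be made to align in phase at a single z on |z|=r.
Part (b). At z = 2 (real, on the circle |z| = r):
  p(2) = (1)·2^0 + (-3)·2^1 + (3)·2^2 = 7.
  |p(2)| = 7.
Check: |p(2)| = 7 ≤ 19 = M_tri(2). ✓ Equality does not hold at z = 2 (the coefficients have mixed signs, so the terms do not all align in phase there).

M_tri(2) = 19; |p(2)| = 7; equality at z=2: no.


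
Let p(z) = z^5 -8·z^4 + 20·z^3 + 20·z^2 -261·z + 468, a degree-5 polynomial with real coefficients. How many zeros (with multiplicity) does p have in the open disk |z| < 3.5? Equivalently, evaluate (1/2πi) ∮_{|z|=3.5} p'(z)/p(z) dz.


The zeros of p are: 3, (2 + 3i), (2 - 3i), -3, 4.
Their magnitudes are: 3, 3.606, 3.606, 3, 4.
Zeros with |z| < R = 3.5: 3, -3.
Count = 2.
By the argument principle, (1/2πi) ∮_{|z|=R} p'(z)/p(z) dz equals exactly this count.

Number of zeros inside |z| < 3.5: 2.
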